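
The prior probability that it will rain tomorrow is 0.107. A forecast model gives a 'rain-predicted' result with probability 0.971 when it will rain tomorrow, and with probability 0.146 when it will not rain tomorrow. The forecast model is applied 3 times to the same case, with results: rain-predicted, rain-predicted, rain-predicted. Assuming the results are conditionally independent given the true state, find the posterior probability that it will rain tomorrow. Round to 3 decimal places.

Posterior P(H) ≈ 0.972

With H the event that it will rain tomorrow, the joint likelihood of the observed sequence is P(data|H) = 0.971·0.971·0.971 = 0.91550 and P(data|¬H) = 0.146·0.146·0.146 = 0.0031121.
Bayes: P(H|data) = 0.107·0.91550 / (0.107·0.91550 + 0.893·0.0031121) = 0.097958/0.10074 = 0.9724.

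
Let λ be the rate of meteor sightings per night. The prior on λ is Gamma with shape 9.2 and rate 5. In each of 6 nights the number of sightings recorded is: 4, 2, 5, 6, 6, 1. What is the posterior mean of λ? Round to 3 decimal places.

The Poisson likelihood adds the total count to the shape and the number of exposure periods to the rate. Here ∑xᵢ = 24 and n = 6, so shape 9.2→33.2 and rate 5→11.
E[λ | data] = 33.2/11 = 3.018.

Posterior mean ≈ 3.018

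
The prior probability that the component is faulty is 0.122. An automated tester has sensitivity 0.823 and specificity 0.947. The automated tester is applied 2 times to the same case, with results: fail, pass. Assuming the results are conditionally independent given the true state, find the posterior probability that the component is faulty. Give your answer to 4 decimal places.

Let H be the event that the component is faulty; start with P(H) = 0.122. P('fail'|H) = 0.823, P('fail'|¬H) = 0.053.
Update on result 1 ('fail'): P(H) ← 0.823·0.1220 / (0.823·0.1220 + 0.053·0.8780) = 0.10041/0.14694 = 0.6833.
Update on result 2 ('pass'): P(H) ← 0.177·0.6833 / (0.177·0.6833 + 0.947·0.3167) = 0.12095/0.42085 = 0.2874.

Posterior P(H) ≈ 0.2874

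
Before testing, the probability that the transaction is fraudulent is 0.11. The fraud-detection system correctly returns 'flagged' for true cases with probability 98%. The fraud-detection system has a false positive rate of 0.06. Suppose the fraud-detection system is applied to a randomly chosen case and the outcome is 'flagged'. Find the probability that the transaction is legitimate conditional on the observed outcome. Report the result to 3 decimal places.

Let H be the event that the transaction is fraudulent. P(H) = 0.11, so P(¬H) = 0.89. With E the 'flagged' result, P(E|H) = 0.98 and P(E|¬H) = 0.06.
P(E) = 0.98·0.11 + 0.06·0.89 = 0.10780 + 0.053400 = 0.16120.
By Bayes' theorem, P(H|E) = 0.10780 / 0.16120 = 0.669. Hence P(¬H|E) = 1 − 0.669 = 0.331.

P(¬H | E) ≈ 0.331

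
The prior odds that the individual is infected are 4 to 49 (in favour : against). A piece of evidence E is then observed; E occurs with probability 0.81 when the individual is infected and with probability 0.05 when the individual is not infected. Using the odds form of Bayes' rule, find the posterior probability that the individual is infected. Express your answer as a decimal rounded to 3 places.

Prior odds = 4/49 = 0.081633. In log-odds, ln(0.081633) = -2.5055.
Add log likelihood ratio: ln(16.200) = 2.7850.
Posterior log-odds = 0.27949, so posterior odds = exp(0.27949) = 1.3224. Converting, P(H|E) = 1.3224/2.3224 = 0.569.

Posterior probability ≈ 0.569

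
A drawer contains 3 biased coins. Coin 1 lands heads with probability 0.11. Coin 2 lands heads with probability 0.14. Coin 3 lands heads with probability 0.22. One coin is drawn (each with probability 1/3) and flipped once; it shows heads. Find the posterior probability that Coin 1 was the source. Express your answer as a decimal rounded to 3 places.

P(heads|C1) = 0.11; P(heads|C2) = 0.14; P(heads|C3) = 0.22.
Prior × likelihood for each source: 0.333333·0.11=0.03667, 0.333333·0.14=0.04667, 0.333333·0.22=0.07333. Summing gives P(heads) = 0.15667.
P(Coin 1 | heads) = 0.03667 / 0.15667 = 0.234.

Posterior probability ≈ 0.234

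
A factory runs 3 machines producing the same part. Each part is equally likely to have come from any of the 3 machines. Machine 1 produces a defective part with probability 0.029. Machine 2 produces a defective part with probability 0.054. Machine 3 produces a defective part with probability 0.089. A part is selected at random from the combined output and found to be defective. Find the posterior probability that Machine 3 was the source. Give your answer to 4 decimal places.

P(defective|M1) = 0.029; P(defective|M2) = 0.054; P(defective|M3) = 0.089.
Prior × likelihood for each source: 0.333333·0.029=0.009667, 0.333333·0.054=0.01800, 0.333333·0.089=0.02967. Summing gives P(defective) = 0.057333.
P(Machine 3 | defective) = 0.02967 / 0.057333 = 0.5174.

Posterior probability ≈ 0.5174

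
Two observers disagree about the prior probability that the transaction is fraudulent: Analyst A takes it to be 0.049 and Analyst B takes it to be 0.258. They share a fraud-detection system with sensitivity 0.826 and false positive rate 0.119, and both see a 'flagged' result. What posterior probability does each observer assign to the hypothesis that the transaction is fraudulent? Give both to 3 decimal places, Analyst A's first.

Analyst A: 0.263; Analyst B: 0.707

The likelihood ratio for a 'flagged' result is 0.826/0.119 = 6.9412.
Analyst A: prior odds 0.049/0.951 = 0.051525; posterior odds 0.35764; posterior probability 0.263.
Analyst B: prior odds 0.258/0.742 = 0.34771; posterior odds 2.4135; posterior probability 0.707.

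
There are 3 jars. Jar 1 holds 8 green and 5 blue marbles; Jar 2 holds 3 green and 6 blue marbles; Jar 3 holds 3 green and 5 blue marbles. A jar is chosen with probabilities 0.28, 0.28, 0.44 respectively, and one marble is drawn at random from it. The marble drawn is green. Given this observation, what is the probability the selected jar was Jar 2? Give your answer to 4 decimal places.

Tabulate prior·likelihood by source: [1] prior 0.28, lik 0.6154, product 0.1723; [2] prior 0.28, lik 0.3333, product 0.09333; [3] prior 0.44, lik 0.375, product 0.1650.
Normalizing constant = 0.43064; the posterior for Jar 2 is its product over the sum, 0.09333/0.43064 = 0.2167.

Posterior probability ≈ 0.2167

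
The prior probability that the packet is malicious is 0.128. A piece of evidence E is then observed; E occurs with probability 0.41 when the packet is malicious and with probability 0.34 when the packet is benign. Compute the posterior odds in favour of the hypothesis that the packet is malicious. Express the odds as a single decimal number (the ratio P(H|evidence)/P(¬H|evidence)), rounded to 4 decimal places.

Prior odds = 0.128/(1−0.128) = 0.14679.
Likelihood ratio for E = 0.41/0.34 = 1.2059.
Posterior odds = prior odds × LR = 0.17701.

Posterior odds ≈ 0.1770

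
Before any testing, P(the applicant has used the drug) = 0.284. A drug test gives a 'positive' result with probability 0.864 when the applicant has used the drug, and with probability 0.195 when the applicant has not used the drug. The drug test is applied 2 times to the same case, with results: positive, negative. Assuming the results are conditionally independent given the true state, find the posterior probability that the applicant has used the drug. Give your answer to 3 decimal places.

Posterior P(H) ≈ 0.229

Let H be the event that the applicant has used the drug; start with P(H) = 0.284. P('positive'|H) = 0.864, P('positive'|¬H) = 0.195.
Update on result 1 ('positive'): P(H) ← 0.864·0.2840 / (0.864·0.2840 + 0.195·0.7160) = 0.24538/0.38500 = 0.6373.
Update on result 2 ('negative'): P(H) ← 0.136·0.6373 / (0.136·0.6373 + 0.805·0.3627) = 0.086679/0.37861 = 0.2289.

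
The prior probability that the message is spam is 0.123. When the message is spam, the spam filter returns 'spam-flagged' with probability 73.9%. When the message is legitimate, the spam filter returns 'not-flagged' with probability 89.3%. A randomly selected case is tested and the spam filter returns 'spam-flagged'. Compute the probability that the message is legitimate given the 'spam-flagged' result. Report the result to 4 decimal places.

Let H be the event that the message is spam. P(H) = 0.123, so P(¬H) = 0.877. With E the 'spam-flagged' result, P(E|H) = 0.739 and P(E|¬H) = 0.107.
P(E) = 0.739·0.123 + 0.107·0.877 = 0.090897 + 0.093839 = 0.18474.
By Bayes' theorem, P(H|E) = 0.090897 / 0.18474 = 0.4920. Hence P(¬H|E) = 1 − 0.4920 = 0.5080.

P(¬H | E) ≈ 0.5080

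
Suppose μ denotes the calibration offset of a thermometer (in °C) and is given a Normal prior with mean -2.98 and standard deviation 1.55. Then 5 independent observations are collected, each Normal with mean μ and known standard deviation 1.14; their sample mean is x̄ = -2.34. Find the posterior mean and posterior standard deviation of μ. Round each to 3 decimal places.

Prior precision 1/τ₀² = 1/1.55² = 0.416233; data precision n/σ² = 5/1.14² = 3.84734.
Posterior precision = 0.416233 + 3.84734 = 4.26357, giving posterior SD = 1/√4.26357 = 0.484.
Posterior mean = (0.416233·-2.98 + 3.84734·-2.34) / 4.26357 = -2.402.

Posterior mean ≈ -2.402; posterior SD ≈ 0.484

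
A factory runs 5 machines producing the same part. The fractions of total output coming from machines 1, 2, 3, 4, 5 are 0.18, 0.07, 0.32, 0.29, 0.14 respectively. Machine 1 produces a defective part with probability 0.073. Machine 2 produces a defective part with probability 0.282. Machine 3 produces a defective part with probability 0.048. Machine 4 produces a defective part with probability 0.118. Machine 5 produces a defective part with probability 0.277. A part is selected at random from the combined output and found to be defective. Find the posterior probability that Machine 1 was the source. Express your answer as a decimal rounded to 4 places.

Posterior probability ≈ 0.1084

P(defective|M1) = 0.073; P(defective|M2) = 0.282; P(defective|M3) = 0.048; P(defective|M4) = 0.118; P(defective|M5) = 0.277.
Prior × likelihood for each source: 0.18·0.073=0.01314, 0.07·0.282=0.01974, 0.32·0.048=0.01536, 0.29·0.118=0.03422, 0.14·0.277=0.03878. Summing gives P(defective) = 0.12124.
P(Machine 1 | defective) = 0.01314 / 0.12124 = 0.1084.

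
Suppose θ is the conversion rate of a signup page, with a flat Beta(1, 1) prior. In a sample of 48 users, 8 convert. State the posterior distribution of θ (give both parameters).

The binomial likelihood is conjugate to the Beta prior: with 8 successes and 40 failures, the posterior is Beta(1+8, 1+40) = Beta(9, 41).

Posterior: Beta(9, 41)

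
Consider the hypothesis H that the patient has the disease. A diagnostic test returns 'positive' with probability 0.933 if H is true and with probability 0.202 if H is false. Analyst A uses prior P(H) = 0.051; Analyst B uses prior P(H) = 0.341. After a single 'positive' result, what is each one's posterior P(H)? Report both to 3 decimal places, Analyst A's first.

Analyst A: 0.199; Analyst B: 0.705

P('+'|H) = 0.933, P('+'|¬H) = 0.202.
Analyst A: numerator 0.933·0.051 = 0.047583; evidence = 0.047583+0.202·0.949 = 0.23928; posterior = 0.199.
Analyst B: numerator 0.933·0.341 = 0.31815; evidence = 0.31815+0.202·0.659 = 0.45127; posterior = 0.705.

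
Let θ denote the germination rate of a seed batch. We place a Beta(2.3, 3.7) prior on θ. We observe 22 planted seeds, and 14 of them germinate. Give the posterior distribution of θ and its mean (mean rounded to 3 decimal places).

Posterior: Beta(16.3, 11.7); mean ≈ 0.582

Observing 14 successes and 8 failures updates Beta(2.3, 3.7) by adding the success and failure counts to the two shape parameters: α = 2.3+14 = 16.3, β = 3.7+8 = 11.7.
Posterior mean = α/(α+β) = 16.3/28 = 0.582.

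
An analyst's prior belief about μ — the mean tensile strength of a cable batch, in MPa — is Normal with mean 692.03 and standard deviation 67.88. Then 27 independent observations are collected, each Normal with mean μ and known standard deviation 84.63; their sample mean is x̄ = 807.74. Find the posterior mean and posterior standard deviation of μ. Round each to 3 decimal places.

With known σ, the Normal prior is conjugate. Weight on the data is w = (n/σ²)/(n/σ² + 1/τ₀²) = 0.00376977/(0.00376977+0.00021703) = 0.94556.
Posterior mean = w·x̄ + (1−w)·μ₀ = 0.94556·807.74 + 0.054437·692.03 = 801.441. Posterior variance = 1/(0.00376977+0.00021703) = 250.828, so SD = 15.838.

Posterior mean ≈ 801.441; posterior SD ≈ 15.838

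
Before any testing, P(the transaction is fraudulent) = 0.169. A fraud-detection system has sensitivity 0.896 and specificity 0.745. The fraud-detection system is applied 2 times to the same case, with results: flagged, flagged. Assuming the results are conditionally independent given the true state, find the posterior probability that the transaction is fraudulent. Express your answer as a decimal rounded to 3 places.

Let H be the event that the transaction is fraudulent; start with P(H) = 0.169. P('flagged'|H) = 0.896, P('flagged'|¬H) = 0.255.
Update on result 1 ('flagged'): P(H) ← 0.896·0.1690 / (0.896·0.1690 + 0.255·0.8310) = 0.15142/0.36333 = 0.4168.
Update on result 2 ('flagged'): P(H) ← 0.896·0.4168 / (0.896·0.4168 + 0.255·0.5832) = 0.37342/0.52215 = 0.7152.

Posterior P(H) ≈ 0.715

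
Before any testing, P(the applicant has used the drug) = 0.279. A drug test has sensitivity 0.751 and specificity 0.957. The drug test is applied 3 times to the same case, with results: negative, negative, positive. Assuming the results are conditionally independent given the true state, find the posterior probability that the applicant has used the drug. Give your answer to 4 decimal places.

Posterior P(H) ≈ 0.3139

Let H be the event that the applicant has used the drug; start with P(H) = 0.279. P('positive'|H) = 0.751, P('positive'|¬H) = 0.043.
Update on result 1 ('negative'): P(H) ← 0.249·0.2790 / (0.249·0.2790 + 0.957·0.7210) = 0.069471/0.75947 = 0.0915.
Update on result 2 ('negative'): P(H) ← 0.249·0.0915 / (0.249·0.0915 + 0.957·0.9085) = 0.022777/0.89224 = 0.0255.
Update on result 3 ('positive'): P(H) ← 0.751·0.0255 / (0.751·0.0255 + 0.043·0.9745) = 0.019171/0.061074 = 0.3139.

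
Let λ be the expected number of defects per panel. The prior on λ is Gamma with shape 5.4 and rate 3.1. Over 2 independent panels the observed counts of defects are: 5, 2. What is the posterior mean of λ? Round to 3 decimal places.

Total count ∑xᵢ = 7 over n = 2 panels.
Gamma is conjugate to the Poisson likelihood: posterior is Gamma(shape = 5.4+7 = 12.4, rate = 3.1+2 = 5.1).
Posterior mean = shape/rate = 12.4/5.1 = 2.431.

Posterior mean ≈ 2.431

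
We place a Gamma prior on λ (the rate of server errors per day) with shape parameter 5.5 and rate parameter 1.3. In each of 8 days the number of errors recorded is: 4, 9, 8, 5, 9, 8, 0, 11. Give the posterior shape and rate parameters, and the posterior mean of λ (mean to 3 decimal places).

Total count ∑xᵢ = 54 over n = 8 days.
Gamma is conjugate to the Poisson likelihood: posterior is Gamma(shape = 5.5+54 = 59.5, rate = 1.3+8 = 9.3).
Posterior mean = shape/rate = 59.5/9.3 = 6.398.

Posterior: Gamma(shape=59.5, rate=9.3); mean ≈ 6.398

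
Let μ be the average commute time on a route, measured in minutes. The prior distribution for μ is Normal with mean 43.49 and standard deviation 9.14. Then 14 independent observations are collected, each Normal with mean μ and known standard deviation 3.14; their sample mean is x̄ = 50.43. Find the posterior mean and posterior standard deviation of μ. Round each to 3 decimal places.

Prior precision 1/τ₀² = 1/9.14² = 0.0119704; data precision n/σ² = 14/3.14² = 1.41994.
Posterior precision = 0.0119704 + 1.41994 = 1.43191, giving posterior SD = 1/√1.43191 = 0.836.
Posterior mean = (0.0119704·43.49 + 1.41994·50.43) / 1.43191 = 50.372.

Posterior mean ≈ 50.372; posterior SD ≈ 0.836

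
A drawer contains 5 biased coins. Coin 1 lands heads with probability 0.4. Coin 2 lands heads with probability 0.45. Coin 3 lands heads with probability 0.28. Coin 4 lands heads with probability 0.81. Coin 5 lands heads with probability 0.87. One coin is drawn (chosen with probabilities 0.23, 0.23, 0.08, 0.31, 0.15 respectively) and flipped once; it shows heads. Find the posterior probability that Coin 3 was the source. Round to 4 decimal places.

Posterior probability ≈ 0.0374

Tabulate prior·likelihood by source: [1] prior 0.23, lik 0.4, product 0.09200; [2] prior 0.23, lik 0.45, product 0.1035; [3] prior 0.08, lik 0.28, product 0.02240; [4] prior 0.31, lik 0.81, product 0.2511; [5] prior 0.15, lik 0.87, product 0.1305.
Normalizing constant = 0.59950; the posterior for Coin 3 is its product over the sum, 0.02240/0.59950 = 0.0374.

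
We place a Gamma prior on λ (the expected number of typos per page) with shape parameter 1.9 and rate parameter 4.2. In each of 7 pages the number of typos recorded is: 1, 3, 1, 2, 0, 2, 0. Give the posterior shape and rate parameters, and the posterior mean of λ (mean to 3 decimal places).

The Poisson likelihood adds the total count to the shape and the number of exposure periods to the rate. Here ∑xᵢ = 9 and n = 7, so shape 1.9→10.9 and rate 4.2→11.2.
Posterior mean = shape/rate = 10.9/11.2 = 0.973.

Posterior: Gamma(shape=10.9, rate=11.2); mean ≈ 0.973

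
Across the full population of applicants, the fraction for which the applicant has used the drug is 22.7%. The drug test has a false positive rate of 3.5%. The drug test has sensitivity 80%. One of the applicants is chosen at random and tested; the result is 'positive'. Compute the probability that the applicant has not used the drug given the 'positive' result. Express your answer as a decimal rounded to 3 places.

P(¬H | E) ≈ 0.130

Let H be the event that the applicant has used the drug. P(H) = 0.227, so P(¬H) = 0.773. With E the 'positive' result, P(E|H) = 0.8 and P(E|¬H) = 0.035.
P(E) = 0.8·0.227 + 0.035·0.773 = 0.18160 + 0.027055 = 0.20866.
By Bayes' theorem, P(H|E) = 0.18160 / 0.20866 = 0.870. Hence P(¬H|E) = 1 − 0.870 = 0.130.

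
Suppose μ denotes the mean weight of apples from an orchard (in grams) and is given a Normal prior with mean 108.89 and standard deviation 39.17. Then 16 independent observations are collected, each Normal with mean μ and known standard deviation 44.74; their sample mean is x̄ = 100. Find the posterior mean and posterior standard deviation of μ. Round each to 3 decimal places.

Posterior mean ≈ 100.670; posterior SD ≈ 10.755

With known σ, the Normal prior is conjugate. Weight on the data is w = (n/σ²)/(n/σ² + 1/τ₀²) = 0.00799334/(0.00799334+0.00065177) = 0.92461.
Posterior mean = w·x̄ + (1−w)·μ₀ = 0.92461·100 + 0.075392·108.89 = 100.670. Posterior variance = 1/(0.00799334+0.00065177) = 115.672, so SD = 10.755.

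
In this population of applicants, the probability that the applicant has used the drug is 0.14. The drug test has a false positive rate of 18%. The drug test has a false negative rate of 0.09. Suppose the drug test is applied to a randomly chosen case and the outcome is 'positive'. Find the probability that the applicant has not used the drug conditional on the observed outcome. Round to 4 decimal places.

Write H for 'the applicant has used the drug'. Prior odds H:¬H = 0.14/0.86 = 0.16279. For the 'positive' outcome, the likelihood ratio is 0.91/0.18 = 5.0556.
Posterior odds = 0.16279 × 5.0556 = 0.82300, so P(H|E) = 0.82300/(1+0.82300) = 0.4515. Then P(¬H|E) = 1 − 0.4515 = 0.5485.

P(¬H | E) ≈ 0.5485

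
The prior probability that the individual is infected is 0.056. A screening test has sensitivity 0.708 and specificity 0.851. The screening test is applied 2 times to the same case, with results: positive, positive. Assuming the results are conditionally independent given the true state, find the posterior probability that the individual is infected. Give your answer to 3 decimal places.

Posterior P(H) ≈ 0.573

Let H be the event that the individual is infected; start with P(H) = 0.056. P('positive'|H) = 0.708, P('positive'|¬H) = 0.149.
Update on result 1 ('positive'): P(H) ← 0.708·0.0560 / (0.708·0.0560 + 0.149·0.9440) = 0.039648/0.18030 = 0.2199.
Update on result 2 ('positive'): P(H) ← 0.708·0.2199 / (0.708·0.2199 + 0.149·0.7801) = 0.15569/0.27192 = 0.5725.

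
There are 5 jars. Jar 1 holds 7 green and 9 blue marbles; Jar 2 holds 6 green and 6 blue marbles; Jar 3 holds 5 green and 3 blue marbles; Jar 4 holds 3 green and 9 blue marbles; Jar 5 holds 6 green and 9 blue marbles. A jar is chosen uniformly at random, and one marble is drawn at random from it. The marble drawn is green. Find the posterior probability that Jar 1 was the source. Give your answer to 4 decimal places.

Posterior probability ≈ 0.1977

Tabulate prior·likelihood by source: [1] prior 0.2, lik 0.4375, product 0.08750; [2] prior 0.2, lik 0.5, product 0.1000; [3] prior 0.2, lik 0.625, product 0.1250; [4] prior 0.2, lik 0.25, product 0.05000; [5] prior 0.2, lik 0.4, product 0.08000.
Normalizing constant = 0.44250; the posterior for Jar 1 is its product over the sum, 0.08750/0.44250 = 0.1977.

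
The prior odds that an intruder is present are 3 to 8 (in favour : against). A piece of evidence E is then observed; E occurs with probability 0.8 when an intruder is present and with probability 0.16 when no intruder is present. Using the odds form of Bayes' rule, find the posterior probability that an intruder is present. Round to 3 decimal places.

Posterior probability ≈ 0.652

Prior odds = 3/8 = 0.37500.
Likelihood ratio for E = 0.8/0.16 = 5.0000.
Posterior odds = prior odds × LR = 1.8750.
Posterior probability = odds/(1+odds) = 1.8750/2.8750 = 0.652.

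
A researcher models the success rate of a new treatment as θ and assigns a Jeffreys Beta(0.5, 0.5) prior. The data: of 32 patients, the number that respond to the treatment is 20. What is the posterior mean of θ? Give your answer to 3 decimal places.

Posterior mean ≈ 0.621

Observing 20 successes and 12 failures updates Beta(0.5, 0.5) by adding the success and failure counts to the two shape parameters: α = 0.5+20 = 20.5, β = 0.5+12 = 12.5.
Posterior mean = α/(α+β) = 20.5/33 = 0.621.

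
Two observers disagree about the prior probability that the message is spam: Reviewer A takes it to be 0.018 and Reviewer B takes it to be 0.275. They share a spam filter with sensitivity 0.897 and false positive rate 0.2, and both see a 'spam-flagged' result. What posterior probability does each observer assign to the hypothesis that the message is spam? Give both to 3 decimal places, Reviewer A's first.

The likelihood ratio for a 'spam-flagged' result is 0.897/0.2 = 4.4850.
Reviewer A: prior odds 0.018/0.982 = 0.018330; posterior odds 0.082210; posterior probability 0.076.
Reviewer B: prior odds 0.275/0.725 = 0.37931; posterior odds 1.7012; posterior probability 0.630.

Reviewer A: 0.076; Reviewer B: 0.630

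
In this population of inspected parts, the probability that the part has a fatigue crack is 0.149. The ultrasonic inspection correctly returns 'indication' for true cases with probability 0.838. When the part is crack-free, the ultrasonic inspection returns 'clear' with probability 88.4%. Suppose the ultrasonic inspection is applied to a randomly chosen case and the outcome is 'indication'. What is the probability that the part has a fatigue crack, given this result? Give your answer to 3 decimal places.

P(H | E) ≈ 0.558

Let H be the event that the part has a fatigue crack. P(H) = 0.149, so P(¬H) = 0.851. With E the 'indication' result, P(E|H) = 0.838 and P(E|¬H) = 0.116.
P(E) = 0.838·0.149 + 0.116·0.851 = 0.12486 + 0.098716 = 0.22358.
By Bayes' theorem, P(H|E) = 0.12486 / 0.22358 = 0.558.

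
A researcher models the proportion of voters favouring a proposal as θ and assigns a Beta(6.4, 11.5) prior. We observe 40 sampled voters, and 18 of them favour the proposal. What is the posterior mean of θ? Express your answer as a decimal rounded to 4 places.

The binomial likelihood is conjugate to the Beta prior: with 18 successes and 22 failures, the posterior is Beta(6.4+18, 11.5+22) = Beta(24.4, 33.5).
E[θ | data] = 24.4/(24.4+33.5) = 0.4214.

Posterior mean ≈ 0.4214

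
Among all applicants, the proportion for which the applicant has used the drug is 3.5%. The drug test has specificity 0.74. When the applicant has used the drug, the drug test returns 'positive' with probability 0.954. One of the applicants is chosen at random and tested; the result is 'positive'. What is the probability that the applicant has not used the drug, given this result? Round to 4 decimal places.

Let H be the event that the applicant has used the drug. P(H) = 0.035, so P(¬H) = 0.965. With E the 'positive' result, P(E|H) = 0.954 and P(E|¬H) = 0.26.
P(E) = 0.954·0.035 + 0.26·0.965 = 0.033390 + 0.25090 = 0.28429.
By Bayes' theorem, P(H|E) = 0.033390 / 0.28429 = 0.1175. Hence P(¬H|E) = 1 − 0.1175 = 0.8825.

P(¬H | E) ≈ 0.8825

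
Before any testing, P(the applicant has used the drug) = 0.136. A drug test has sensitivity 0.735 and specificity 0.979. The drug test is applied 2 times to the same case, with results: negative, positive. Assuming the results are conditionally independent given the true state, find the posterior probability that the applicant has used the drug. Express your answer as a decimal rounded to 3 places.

With H the event that the applicant has used the drug, the joint likelihood of the observed sequence is P(data|H) = 0.265·0.735 = 0.19478 and P(data|¬H) = 0.979·0.021 = 0.020559.
Bayes: P(H|data) = 0.136·0.19478 / (0.136·0.19478 + 0.864·0.020559) = 0.026489/0.044252 = 0.5986.

Posterior P(H) ≈ 0.599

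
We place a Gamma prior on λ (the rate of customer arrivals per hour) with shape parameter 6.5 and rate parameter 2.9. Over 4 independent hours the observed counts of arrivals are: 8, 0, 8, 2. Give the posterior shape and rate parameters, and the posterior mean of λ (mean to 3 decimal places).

Total count ∑xᵢ = 18 over n = 4 hours.
Gamma is conjugate to the Poisson likelihood: posterior is Gamma(shape = 6.5+18 = 24.5, rate = 2.9+4 = 6.9).
E[λ | data] = 24.5/6.9 = 3.551.

Posterior: Gamma(shape=24.5, rate=6.9); mean ≈ 3.551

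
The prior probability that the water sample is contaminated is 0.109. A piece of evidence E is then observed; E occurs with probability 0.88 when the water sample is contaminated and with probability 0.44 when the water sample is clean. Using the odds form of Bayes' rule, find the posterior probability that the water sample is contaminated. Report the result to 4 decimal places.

Posterior probability ≈ 0.1966

Prior odds = 0.109/(1−0.109) = 0.12233.
Likelihood ratio for E = 0.88/0.44 = 2.0000.
Posterior odds = prior odds × LR = 0.24467.
Posterior probability = odds/(1+odds) = 0.24467/1.2447 = 0.1966.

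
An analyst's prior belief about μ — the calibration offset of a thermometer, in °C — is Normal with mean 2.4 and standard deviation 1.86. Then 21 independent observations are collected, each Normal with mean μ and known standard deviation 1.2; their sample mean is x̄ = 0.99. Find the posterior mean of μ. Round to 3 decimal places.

Prior precision 1/τ₀² = 1/1.86² = 0.289051; data precision n/σ² = 21/1.2² = 14.5833.
Posterior precision = 0.289051 + 14.5833 = 14.8724.
Posterior mean = (0.289051·2.4 + 14.5833·0.99) / 14.8724 = 1.017.

Posterior mean ≈ 1.017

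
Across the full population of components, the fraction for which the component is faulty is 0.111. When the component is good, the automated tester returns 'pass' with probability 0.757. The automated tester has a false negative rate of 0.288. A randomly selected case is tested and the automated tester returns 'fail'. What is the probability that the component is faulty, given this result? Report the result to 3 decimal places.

Let H be the event that the component is faulty. P(H) = 0.111, so P(¬H) = 0.889. With E the 'fail' result, P(E|H) = 0.712 and P(E|¬H) = 0.243.
P(E) = 0.712·0.111 + 0.243·0.889 = 0.079032 + 0.21603 = 0.29506.
By Bayes' theorem, P(H|E) = 0.079032 / 0.29506 = 0.268.

P(H | E) ≈ 0.268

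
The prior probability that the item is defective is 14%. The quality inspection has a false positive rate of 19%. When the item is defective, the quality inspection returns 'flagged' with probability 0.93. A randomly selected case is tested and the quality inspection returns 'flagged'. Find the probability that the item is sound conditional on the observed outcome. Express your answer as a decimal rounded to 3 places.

Write H for 'the item is defective'. Prior odds H:¬H = 0.14/0.86 = 0.16279. For the 'flagged' outcome, the likelihood ratio is 0.93/0.19 = 4.8947.
Posterior odds = 0.16279 × 4.8947 = 0.79682, so P(H|E) = 0.79682/(1+0.79682) = 0.443. Then P(¬H|E) = 1 − 0.443 = 0.557.

P(¬H | E) ≈ 0.557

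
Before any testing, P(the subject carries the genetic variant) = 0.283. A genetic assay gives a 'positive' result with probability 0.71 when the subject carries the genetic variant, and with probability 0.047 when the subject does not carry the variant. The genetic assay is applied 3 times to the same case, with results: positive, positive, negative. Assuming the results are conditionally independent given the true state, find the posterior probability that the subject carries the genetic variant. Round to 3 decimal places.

Posterior P(H) ≈ 0.965

Let H be the event that the subject carries the genetic variant; start with P(H) = 0.283. P('positive'|H) = 0.71, P('positive'|¬H) = 0.047.
Update on result 1 ('positive'): P(H) ← 0.71·0.2830 / (0.71·0.2830 + 0.047·0.7170) = 0.20093/0.23463 = 0.8564.
Update on result 2 ('positive'): P(H) ← 0.71·0.8564 / (0.71·0.8564 + 0.047·0.1436) = 0.60803/0.61478 = 0.9890.
Update on result 3 ('negative'): P(H) ← 0.29·0.9890 / (0.29·0.9890 + 0.953·0.0110) = 0.28682/0.29728 = 0.9648.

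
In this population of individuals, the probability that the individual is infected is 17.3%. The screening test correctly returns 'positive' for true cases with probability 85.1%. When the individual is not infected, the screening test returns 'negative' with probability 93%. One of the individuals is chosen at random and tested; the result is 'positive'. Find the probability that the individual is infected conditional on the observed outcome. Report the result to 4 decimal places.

P(H | E) ≈ 0.7178

Write H for 'the individual is infected'. Prior odds H:¬H = 0.173/0.827 = 0.20919. For the 'positive' outcome, the likelihood ratio is 0.851/0.07 = 12.157.
Posterior odds = 0.20919 × 12.157 = 2.5432, so P(H|E) = 2.5432/(1+2.5432) = 0.7178.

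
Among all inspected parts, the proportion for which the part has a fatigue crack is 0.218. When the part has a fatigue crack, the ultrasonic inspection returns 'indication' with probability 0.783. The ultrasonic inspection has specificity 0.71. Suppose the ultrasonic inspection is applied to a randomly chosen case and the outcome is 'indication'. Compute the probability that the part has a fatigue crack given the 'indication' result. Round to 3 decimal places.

Write H for 'the part has a fatigue crack'. Prior odds H:¬H = 0.218/0.782 = 0.27877. For the 'indication' outcome, the likelihood ratio is 0.783/0.29 = 2.7000.
Posterior odds = 0.27877 × 2.7000 = 0.75269, so P(H|E) = 0.75269/(1+0.75269) = 0.429.

P(H | E) ≈ 0.429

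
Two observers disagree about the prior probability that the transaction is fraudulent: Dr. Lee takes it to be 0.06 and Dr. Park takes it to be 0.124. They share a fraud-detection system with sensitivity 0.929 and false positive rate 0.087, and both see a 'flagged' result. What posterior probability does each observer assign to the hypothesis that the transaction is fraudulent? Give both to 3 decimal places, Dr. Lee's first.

Dr. Lee: 0.405; Dr. Park: 0.602

P('+'|H) = 0.929, P('+'|¬H) = 0.087.
Dr. Lee: numerator 0.929·0.06 = 0.055740; evidence = 0.055740+0.087·0.94 = 0.13752; posterior = 0.405.
Dr. Park: numerator 0.929·0.124 = 0.11520; evidence = 0.11520+0.087·0.876 = 0.19141; posterior = 0.602.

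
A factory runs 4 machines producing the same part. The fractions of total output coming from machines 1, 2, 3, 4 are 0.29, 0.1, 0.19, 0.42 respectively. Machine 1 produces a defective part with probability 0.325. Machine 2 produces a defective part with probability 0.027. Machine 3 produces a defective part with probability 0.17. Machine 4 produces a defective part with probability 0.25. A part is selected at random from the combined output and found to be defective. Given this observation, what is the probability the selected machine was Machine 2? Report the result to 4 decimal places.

Posterior probability ≈ 0.0115

Tabulate prior·likelihood by source: [1] prior 0.29, lik 0.325, product 0.09425; [2] prior 0.1, lik 0.027, product 0.002700; [3] prior 0.19, lik 0.17, product 0.03230; [4] prior 0.42, lik 0.25, product 0.1050.
Normalizing constant = 0.23425; the posterior for Machine 2 is its product over the sum, 0.002700/0.23425 = 0.0115.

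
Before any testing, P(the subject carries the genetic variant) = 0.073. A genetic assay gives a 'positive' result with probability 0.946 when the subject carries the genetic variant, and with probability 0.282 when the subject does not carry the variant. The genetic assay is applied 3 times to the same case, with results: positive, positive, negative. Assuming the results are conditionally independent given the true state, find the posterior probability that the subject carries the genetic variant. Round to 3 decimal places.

Posterior P(H) ≈ 0.062

Let H be the event that the subject carries the genetic variant; start with P(H) = 0.073. P('positive'|H) = 0.946, P('positive'|¬H) = 0.282.
Update on result 1 ('positive'): P(H) ← 0.946·0.0730 / (0.946·0.0730 + 0.282·0.9270) = 0.069058/0.33047 = 0.2090.
Update on result 2 ('positive'): P(H) ← 0.946·0.2090 / (0.946·0.2090 + 0.282·0.7910) = 0.19768/0.42075 = 0.4698.
Update on result 3 ('negative'): P(H) ← 0.054·0.4698 / (0.054·0.4698 + 0.718·0.5302) = 0.025371/0.40603 = 0.0625.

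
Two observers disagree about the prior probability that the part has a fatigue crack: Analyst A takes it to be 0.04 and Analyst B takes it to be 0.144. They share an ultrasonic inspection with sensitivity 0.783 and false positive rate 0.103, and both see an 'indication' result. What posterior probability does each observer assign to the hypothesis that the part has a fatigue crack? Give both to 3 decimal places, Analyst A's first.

P('+'|H) = 0.783, P('+'|¬H) = 0.103.
Analyst A: numerator 0.783·0.04 = 0.031320; evidence = 0.031320+0.103·0.96 = 0.13020; posterior = 0.241.
Analyst B: numerator 0.783·0.144 = 0.11275; evidence = 0.11275+0.103·0.856 = 0.20092; posterior = 0.561.

Analyst A: 0.241; Analyst B: 0.561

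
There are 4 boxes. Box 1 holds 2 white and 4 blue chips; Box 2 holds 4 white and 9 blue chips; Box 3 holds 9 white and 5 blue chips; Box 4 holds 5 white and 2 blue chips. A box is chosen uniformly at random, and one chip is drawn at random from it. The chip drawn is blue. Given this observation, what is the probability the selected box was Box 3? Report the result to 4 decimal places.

Tabulate prior·likelihood by source: [1] prior 0.25, lik 0.6667, product 0.1667; [2] prior 0.25, lik 0.6923, product 0.1731; [3] prior 0.25, lik 0.3571, product 0.08929; [4] prior 0.25, lik 0.2857, product 0.07143.
Normalizing constant = 0.50046; the posterior for Box 3 is its product over the sum, 0.08929/0.50046 = 0.1784.

Posterior probability ≈ 0.1784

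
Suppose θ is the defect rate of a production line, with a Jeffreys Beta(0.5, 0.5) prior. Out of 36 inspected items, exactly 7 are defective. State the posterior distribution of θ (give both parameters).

Posterior: Beta(7.5, 29.5)

Observing 7 successes and 29 failures updates Beta(0.5, 0.5) by adding the success and failure counts to the two shape parameters: α = 0.5+7 = 7.5, β = 0.5+29 = 29.5.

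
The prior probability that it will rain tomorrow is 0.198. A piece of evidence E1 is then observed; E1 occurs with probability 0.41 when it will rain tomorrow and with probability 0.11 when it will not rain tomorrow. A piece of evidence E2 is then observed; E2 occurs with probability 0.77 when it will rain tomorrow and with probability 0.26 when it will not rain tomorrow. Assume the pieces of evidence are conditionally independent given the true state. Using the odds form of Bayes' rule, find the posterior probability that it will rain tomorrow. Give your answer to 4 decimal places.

Posterior probability ≈ 0.7316

Prior odds = 0.198/(1−0.198) = 0.24688.
Likelihood ratio for E1 = 0.41/0.11 = 3.7273.
Likelihood ratio for E2 = 0.77/0.26 = 2.9615.
Posterior odds = prior odds × LR₁ × LR₂ = 2.7252.
Posterior probability = odds/(1+odds) = 2.7252/3.7252 = 0.7316.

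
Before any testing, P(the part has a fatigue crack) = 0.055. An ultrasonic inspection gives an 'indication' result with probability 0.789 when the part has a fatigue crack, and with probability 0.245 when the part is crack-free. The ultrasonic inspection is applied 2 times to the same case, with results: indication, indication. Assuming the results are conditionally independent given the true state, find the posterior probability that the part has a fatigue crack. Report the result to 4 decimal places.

Posterior P(H) ≈ 0.3764

Let H be the event that the part has a fatigue crack; start with P(H) = 0.055. P('indication'|H) = 0.789, P('indication'|¬H) = 0.245.
Update on result 1 ('indication'): P(H) ← 0.789·0.0550 / (0.789·0.0550 + 0.245·0.9450) = 0.043395/0.27492 = 0.1578.
Update on result 2 ('indication'): P(H) ← 0.789·0.1578 / (0.789·0.1578 + 0.245·0.8422) = 0.12454/0.33087 = 0.3764.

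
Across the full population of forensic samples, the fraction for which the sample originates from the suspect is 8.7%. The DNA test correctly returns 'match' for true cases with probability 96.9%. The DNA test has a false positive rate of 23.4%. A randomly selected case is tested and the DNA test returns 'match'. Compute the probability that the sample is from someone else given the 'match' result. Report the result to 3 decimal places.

Write H for 'the sample originates from the suspect'. Prior odds H:¬H = 0.087/0.913 = 0.095290. For the 'match' outcome, the likelihood ratio is 0.969/0.234 = 4.1410.
Posterior odds = 0.095290 × 4.1410 = 0.39460, so P(H|E) = 0.39460/(1+0.39460) = 0.283. Then P(¬H|E) = 1 − 0.283 = 0.717.

P(¬H | E) ≈ 0.717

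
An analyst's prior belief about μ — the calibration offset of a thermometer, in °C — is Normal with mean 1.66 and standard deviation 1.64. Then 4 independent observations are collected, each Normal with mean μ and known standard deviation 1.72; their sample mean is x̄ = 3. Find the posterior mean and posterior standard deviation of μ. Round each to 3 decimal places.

Posterior mean ≈ 2.711; posterior SD ≈ 0.762

With known σ, the Normal prior is conjugate. Weight on the data is w = (n/σ²)/(n/σ² + 1/τ₀²) = 1.35208/(1.35208+0.371802) = 0.78432.
Posterior mean = w·x̄ + (1−w)·μ₀ = 0.78432·3 + 0.21568·1.66 = 2.711. Posterior variance = 1/(1.35208+0.371802) = 0.580085, so SD = 0.762.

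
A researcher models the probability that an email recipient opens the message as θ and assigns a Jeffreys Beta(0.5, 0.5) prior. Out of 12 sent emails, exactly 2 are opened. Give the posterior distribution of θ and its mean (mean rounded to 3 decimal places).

Observing 2 successes and 10 failures updates Beta(0.5, 0.5) by adding the success and failure counts to the two shape parameters: α = 0.5+2 = 2.5, β = 0.5+10 = 10.5.
E[θ | data] = 2.5/(2.5+10.5) = 0.192.

Posterior: Beta(2.5, 10.5); mean ≈ 0.192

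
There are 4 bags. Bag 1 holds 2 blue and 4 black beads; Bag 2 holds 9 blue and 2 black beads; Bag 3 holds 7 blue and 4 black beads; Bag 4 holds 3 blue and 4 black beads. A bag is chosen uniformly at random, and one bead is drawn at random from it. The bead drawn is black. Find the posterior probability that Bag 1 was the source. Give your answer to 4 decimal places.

Tabulate prior·likelihood by source: [1] prior 0.25, lik 0.6667, product 0.1667; [2] prior 0.25, lik 0.1818, product 0.04545; [3] prior 0.25, lik 0.3636, product 0.09091; [4] prior 0.25, lik 0.5714, product 0.1429.
Normalizing constant = 0.44589; the posterior for Bag 1 is its product over the sum, 0.1667/0.44589 = 0.3738.

Posterior probability ≈ 0.3738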